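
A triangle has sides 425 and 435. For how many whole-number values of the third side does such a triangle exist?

849

The third side lies in the open interval (10, 860).
Integers from 11 to 859 inclusive: 859 − 11 + 1 = 849.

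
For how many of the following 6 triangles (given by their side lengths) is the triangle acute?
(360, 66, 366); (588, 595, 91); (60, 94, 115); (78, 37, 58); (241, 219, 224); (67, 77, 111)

1

(360,66,366): 66²+360² = 133956 = 366² → right
(588,595,91): 91²+588² = 354025 = 595² → right
(60,94,115): 60²+94² = 12436 < 13225 = 115² → obtuse
(78,37,58): 37²+58² = 4733 < 6084 = 78² → obtuse
(241,219,224): 219²+224² = 98137 > 58081 = 241² → acute
(67,77,111): 67²+77² = 10418 < 12321 = 111² → obtuse
1 of the 6 is acute.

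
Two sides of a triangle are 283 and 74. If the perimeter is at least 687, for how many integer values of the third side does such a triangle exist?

Triangle inequality: 209 < x < 357. Perimeter ≥ 687 gives x ≥ 687 − 283 − 74 = 330.
So 330 ≤ x < 357; integers 330 through 356: 27 values.

27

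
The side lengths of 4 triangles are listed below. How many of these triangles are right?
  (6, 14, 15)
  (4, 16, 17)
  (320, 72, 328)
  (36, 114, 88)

(6,14,15): 6²+14² = 232 > 225 = 15² → acute
(4,16,17): 4²+16² = 272 < 289 = 17² → obtuse
(320,72,328): 72²+320² = 107584 = 328² → right
(36,114,88): 36²+88² = 9040 < 12996 = 114² → obtuse
1 of the 4 is right.

1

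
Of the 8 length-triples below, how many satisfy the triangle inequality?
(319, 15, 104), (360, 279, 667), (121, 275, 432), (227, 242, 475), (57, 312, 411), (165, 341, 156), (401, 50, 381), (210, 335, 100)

1

(15,104,319): 15+104 ≤ 319 → not valid
(279,360,667): 279+360 ≤ 667 → not valid
(121,275,432): 121+275 ≤ 432 → not valid
(227,242,475): 227+242 ≤ 475 → not valid
(57,312,411): 57+312 ≤ 411 → not valid
(156,165,341): 156+165 ≤ 341 → not valid
(50,381,401): 50+381 > 401 → valid
(100,210,335): 100+210 ≤ 335 → not valid
1 of the 8 triples forms a triangle.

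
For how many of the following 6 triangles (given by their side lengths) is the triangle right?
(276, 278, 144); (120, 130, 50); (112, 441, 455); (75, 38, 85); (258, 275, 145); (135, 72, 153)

(276,278,144): 144²+276² = 96912 > 77284 = 278² → acute
(120,130,50): 50²+120² = 16900 = 130² → right
(112,441,455): 112²+441² = 207025 = 455² → right
(75,38,85): 38²+75² = 7069 < 7225 = 85² → obtuse
(258,275,145): 145²+258² = 87589 > 75625 = 275² → acute
(135,72,153): 72²+135² = 23409 = 153² → right
3 of the 6 are right.

3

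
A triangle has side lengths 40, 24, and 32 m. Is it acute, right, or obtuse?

Compare the square of the longest side to the sum of squares of the other two: 24² + 32² = 1600 = 40².

right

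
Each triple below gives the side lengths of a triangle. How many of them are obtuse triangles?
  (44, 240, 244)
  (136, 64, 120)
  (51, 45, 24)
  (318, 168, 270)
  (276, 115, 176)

(44,240,244): 44²+240² = 59536 = 244² → right
(136,64,120): 64²+120² = 18496 = 136² → right
(51,45,24): 24²+45² = 2601 = 51² → right
(318,168,270): 168²+270² = 101124 = 318² → right
(276,115,176): 115²+176² = 44201 < 76176 = 276² → obtuse
1 of the 5 is obtuse.

1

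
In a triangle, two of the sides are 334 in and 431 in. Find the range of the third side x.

97 < x < 765

By the triangle inequality, x must be less than 334 + 431 = 765 and greater than |334 − 431| = 97.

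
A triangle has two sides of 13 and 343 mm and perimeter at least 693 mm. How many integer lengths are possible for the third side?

Triangle inequality: 330 < x < 356. Perimeter ≥ 693 gives x ≥ 693 − 13 − 343 = 337.
So 337 ≤ x < 356; integers 337 through 355: 19 values.

19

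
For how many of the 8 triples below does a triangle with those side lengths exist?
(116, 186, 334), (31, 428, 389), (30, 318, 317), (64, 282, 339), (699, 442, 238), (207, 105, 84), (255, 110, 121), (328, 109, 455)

2

(116,186,334): 116+186 ≤ 334 → not valid
(31,389,428): 31+389 ≤ 428 → not valid
(30,317,318): 30+317 > 318 → valid
(64,282,339): 64+282 > 339 → valid
(238,442,699): 238+442 ≤ 699 → not valid
(84,105,207): 84+105 ≤ 207 → not valid
(110,121,255): 110+121 ≤ 255 → not valid
(109,328,455): 109+328 ≤ 455 → not valid
2 of the 8 triples form a triangle.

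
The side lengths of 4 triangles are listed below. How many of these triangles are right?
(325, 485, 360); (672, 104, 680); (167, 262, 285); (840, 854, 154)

3

(325,485,360): 325²+360² = 235225 = 485² → right
(672,104,680): 104²+672² = 462400 = 680² → right
(167,262,285): 167²+262² = 96533 > 81225 = 285² → acute
(840,854,154): 154²+840² = 729316 = 854² → right
3 of the 4 are right.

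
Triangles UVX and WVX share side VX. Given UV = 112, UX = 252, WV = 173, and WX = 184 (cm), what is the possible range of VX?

140 < VX < 357

From triangle UVX: |112 − 252| < VX < 112 + 252, i.e. 140 < VX < 364.
From triangle WVX: 11 < VX < 357.
Both must hold, so VX lies in the intersection.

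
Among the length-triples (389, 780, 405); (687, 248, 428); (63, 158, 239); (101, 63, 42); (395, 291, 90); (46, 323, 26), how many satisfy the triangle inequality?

(389,405,780): 389+405 > 780 → valid
(248,428,687): 248+428 ≤ 687 → not valid
(63,158,239): 63+158 ≤ 239 → not valid
(42,63,101): 42+63 > 101 → valid
(90,291,395): 90+291 ≤ 395 → not valid
(26,46,323): 26+46 ≤ 323 → not valid
2 of the 6 triples form a triangle.

2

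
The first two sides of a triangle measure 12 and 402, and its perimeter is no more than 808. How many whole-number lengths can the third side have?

4

Triangle inequality: 390 < x < 414. Perimeter ≤ 808 gives x ≤ 808 − 12 − 402 = 394.
So 390 < x ≤ 394; integers 391 through 394: 4 values.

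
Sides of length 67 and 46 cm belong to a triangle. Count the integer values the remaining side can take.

The third side lies in the open interval (21, 113).
Integers from 22 to 112 inclusive: 112 − 22 + 1 = 91.

91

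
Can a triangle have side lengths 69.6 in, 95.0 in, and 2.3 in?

The longest side is 95.0, but the other two sum to only 71.9.
71.9 < 95.0, so the triangle inequality fails.

No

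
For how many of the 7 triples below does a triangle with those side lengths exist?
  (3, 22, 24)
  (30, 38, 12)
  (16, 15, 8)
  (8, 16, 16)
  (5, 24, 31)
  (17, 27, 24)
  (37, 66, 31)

(3,22,24): 3+22 > 24 → valid
(12,30,38): 12+30 > 38 → valid
(8,15,16): 8+15 > 16 → valid
(8,16,16): 8+16 > 16 → valid
(5,24,31): 5+24 ≤ 31 → not valid
(17,24,27): 17+24 > 27 → valid
(31,37,66): 31+37 > 66 → valid
6 of the 7 triples form a triangle.

6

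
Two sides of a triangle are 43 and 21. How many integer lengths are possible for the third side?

The third side lies in the open interval (22, 64).
Integers from 23 to 63 inclusive: 63 − 23 + 1 = 41.

41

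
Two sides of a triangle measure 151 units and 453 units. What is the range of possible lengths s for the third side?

302 < s < 604 (units)

By the triangle inequality, s must be less than 151 + 453 = 604 and greater than |151 − 453| = 302.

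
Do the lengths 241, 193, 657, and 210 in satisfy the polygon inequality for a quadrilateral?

No

For a quadrilateral, each side must be shorter than the sum of the others.
Here the longest side is 657, but the remaining 3 sides sum to only 644.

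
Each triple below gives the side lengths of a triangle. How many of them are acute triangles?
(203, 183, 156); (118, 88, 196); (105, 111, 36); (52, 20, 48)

(203,183,156): 156²+183² = 57825 > 41209 = 203² → acute
(118,88,196): 88²+118² = 21668 < 38416 = 196² → obtuse
(105,111,36): 36²+105² = 12321 = 111² → right
(52,20,48): 20²+48² = 2704 = 52² → right
1 of the 4 is acute.

1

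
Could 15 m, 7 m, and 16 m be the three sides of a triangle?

The longest side is 16, and the other two sum to 22.
Since 22 > 16, the triangle inequality holds.

Yes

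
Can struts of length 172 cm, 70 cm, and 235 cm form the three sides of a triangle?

Yes

The longest side is 235, and the other two sum to 242.
Since 242 > 235, the triangle inequality holds.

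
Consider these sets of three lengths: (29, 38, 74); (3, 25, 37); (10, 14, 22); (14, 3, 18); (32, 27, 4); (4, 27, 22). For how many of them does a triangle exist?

(29,38,74): 29+38 ≤ 74 → not valid
(3,25,37): 3+25 ≤ 37 → not valid
(10,14,22): 10+14 > 22 → valid
(3,14,18): 3+14 ≤ 18 → not valid
(4,27,32): 4+27 ≤ 32 → not valid
(4,22,27): 4+22 ≤ 27 → not valid
1 of the 6 triples forms a triangle.

1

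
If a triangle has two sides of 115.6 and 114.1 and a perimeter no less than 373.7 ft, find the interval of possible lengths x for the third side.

144.0 ≤ x < 229.7

Triangle inequality alone gives 1.5 < x < 229.7.
The perimeter condition gives x ≥ 373.7 − 115.6 − 114.1 = 144.0.
Intersecting the two: 144.0 ≤ x < 229.7.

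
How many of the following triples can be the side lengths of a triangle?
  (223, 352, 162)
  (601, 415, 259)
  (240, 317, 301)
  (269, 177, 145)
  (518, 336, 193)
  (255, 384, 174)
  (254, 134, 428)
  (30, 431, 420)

7

(162,223,352): 162+223 > 352 → valid
(259,415,601): 259+415 > 601 → valid
(240,301,317): 240+301 > 317 → valid
(145,177,269): 145+177 > 269 → valid
(193,336,518): 193+336 > 518 → valid
(174,255,384): 174+255 > 384 → valid
(134,254,428): 134+254 ≤ 428 → not valid
(30,420,431): 30+420 > 431 → valid
7 of the 8 triples form a triangle.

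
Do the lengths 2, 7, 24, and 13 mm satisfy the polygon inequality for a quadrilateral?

For a quadrilateral, each side must be shorter than the sum of the others.
Here the longest side is 24, but the remaining 3 sides sum to only 22.

No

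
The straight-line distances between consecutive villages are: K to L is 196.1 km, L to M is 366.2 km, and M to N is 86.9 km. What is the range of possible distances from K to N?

The maximum is all hops collinear in one direction: 196.1 + 366.2 + 86.9 = 649.2.
The longest hop is 366.2; the others sum to 283.0. Folding the others back against it leaves at least 366.2 − 283.0 = 83.2.

83.2 ≤ KN ≤ 649.2 km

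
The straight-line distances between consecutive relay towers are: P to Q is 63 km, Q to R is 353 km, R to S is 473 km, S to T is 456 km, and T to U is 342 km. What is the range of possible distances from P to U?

0 ≤ PU ≤ 1687 km

The maximum is all hops collinear in one direction: 63 + 353 + 473 + 456 + 342 = 1687.
The longest hop is 473; the others sum to 1214. Since 473 ≤ 1214, the path can fold back on itself completely, so the minimum distance is 0.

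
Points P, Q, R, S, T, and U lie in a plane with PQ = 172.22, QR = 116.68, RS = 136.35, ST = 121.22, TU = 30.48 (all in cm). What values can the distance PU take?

0 ≤ PU ≤ 576.95 cm

The maximum is all hops collinear in one direction: 172.22 + 116.68 + 136.35 + 121.22 + 30.48 = 576.95.
The longest hop is 172.22; the others sum to 404.73. Since 172.22 ≤ 404.73, the path can fold back on itself completely, so the minimum distance is 0.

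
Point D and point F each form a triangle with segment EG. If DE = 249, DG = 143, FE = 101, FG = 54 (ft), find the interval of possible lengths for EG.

106 < EG < 155

From triangle DEG: |249 − 143| < EG < 249 + 143, i.e. 106 < EG < 392.
From triangle FEG: 47 < EG < 155.
Both must hold, so EG lies in the intersection.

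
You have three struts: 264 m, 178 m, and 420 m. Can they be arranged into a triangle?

The longest side is 420, and the other two sum to 442.
Since 442 > 420, the triangle inequality holds.

Yes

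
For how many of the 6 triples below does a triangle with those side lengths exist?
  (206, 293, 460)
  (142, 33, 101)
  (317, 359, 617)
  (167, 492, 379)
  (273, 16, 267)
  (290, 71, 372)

(206,293,460): 206+293 > 460 → valid
(33,101,142): 33+101 ≤ 142 → not valid
(317,359,617): 317+359 > 617 → valid
(167,379,492): 167+379 > 492 → valid
(16,267,273): 16+267 > 273 → valid
(71,290,372): 71+290 ≤ 372 → not valid
4 of the 6 triples form a triangle.

4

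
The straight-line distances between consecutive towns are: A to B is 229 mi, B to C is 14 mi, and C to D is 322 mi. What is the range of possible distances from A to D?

The maximum is all hops collinear in one direction: 229 + 14 + 322 = 565.
The longest hop is 322; the others sum to 243. Folding the others back against it leaves at least 322 − 243 = 79.

79 ≤ AD ≤ 565 mi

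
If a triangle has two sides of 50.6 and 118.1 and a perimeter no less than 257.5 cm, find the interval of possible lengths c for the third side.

Triangle inequality alone gives 67.5 < c < 168.7.
The perimeter condition gives c ≥ 257.5 − 50.6 − 118.1 = 88.8.
Intersecting the two: 88.8 ≤ c < 168.7.

88.8 ≤ c < 168.7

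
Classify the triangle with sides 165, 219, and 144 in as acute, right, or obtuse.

Compare the square of the longest side to the sum of squares of the other two: 144² + 165² = 47961 = 219².

right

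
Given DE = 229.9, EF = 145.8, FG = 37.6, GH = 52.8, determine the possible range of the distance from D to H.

0 ≤ DH ≤ 466.1

The maximum is all hops collinear in one direction: 229.9 + 145.8 + 37.6 + 52.8 = 466.1.
The longest hop is 229.9; the others sum to 236.2. Since 229.9 ≤ 236.2, the path can fold back on itself completely, so the minimum distance is 0.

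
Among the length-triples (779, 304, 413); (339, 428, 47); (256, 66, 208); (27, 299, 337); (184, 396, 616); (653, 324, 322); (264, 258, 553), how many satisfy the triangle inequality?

1

(304,413,779): 304+413 ≤ 779 → not valid
(47,339,428): 47+339 ≤ 428 → not valid
(66,208,256): 66+208 > 256 → valid
(27,299,337): 27+299 ≤ 337 → not valid
(184,396,616): 184+396 ≤ 616 → not valid
(322,324,653): 322+324 ≤ 653 → not valid
(258,264,553): 258+264 ≤ 553 → not valid
1 of the 7 triples forms a triangle.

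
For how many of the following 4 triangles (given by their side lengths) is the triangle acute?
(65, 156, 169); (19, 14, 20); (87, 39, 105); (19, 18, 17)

2

(65,156,169): 65²+156² = 28561 = 169² → right
(19,14,20): 14²+19² = 557 > 400 = 20² → acute
(87,39,105): 39²+87² = 9090 < 11025 = 105² → obtuse
(19,18,17): 17²+18² = 613 > 361 = 19² → acute
2 of the 4 are acute.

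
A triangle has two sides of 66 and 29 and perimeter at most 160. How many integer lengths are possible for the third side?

Triangle inequality: 37 < x < 95. Perimeter ≤ 160 gives x ≤ 160 − 66 − 29 = 65.
So 37 < x ≤ 65; integers 38 through 65: 28 values.

28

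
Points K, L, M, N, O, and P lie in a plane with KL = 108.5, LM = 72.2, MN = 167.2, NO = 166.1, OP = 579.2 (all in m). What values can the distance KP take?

The maximum is all hops collinear in one direction: 108.5 + 72.2 + 167.2 + 166.1 + 579.2 = 1093.2.
The longest hop is 579.2; the others sum to 514.0. Folding the others back against it leaves at least 579.2 − 514.0 = 65.2.

65.2 ≤ KP ≤ 1093.2 m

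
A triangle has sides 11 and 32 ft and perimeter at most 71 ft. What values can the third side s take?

21 < s ≤ 28 ft

Triangle inequality alone gives 21 < s < 43.
The perimeter condition gives s ≤ 71 − 11 − 32 = 28.
Intersecting the two: 21 < s ≤ 28.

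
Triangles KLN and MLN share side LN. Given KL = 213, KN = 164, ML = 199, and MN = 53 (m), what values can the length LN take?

146 < LN < 252

From triangle KLN: |213 − 164| < LN < 213 + 164, i.e. 49 < LN < 377.
From triangle MLN: 146 < LN < 252.
Both must hold, so LN lies in the intersection.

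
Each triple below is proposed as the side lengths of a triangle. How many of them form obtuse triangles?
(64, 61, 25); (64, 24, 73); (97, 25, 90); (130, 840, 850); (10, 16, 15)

2

(64,61,25): 25²+61² = 4346 > 4096 = 64² → acute
(64,24,73): 24²+64² = 4672 < 5329 = 73² → obtuse
(97,25,90): 25²+90² = 8725 < 9409 = 97² → obtuse
(130,840,850): 130²+840² = 722500 = 850² → right
(10,16,15): 10²+15² = 325 > 256 = 16² → acute
2 of the 5 are obtuse.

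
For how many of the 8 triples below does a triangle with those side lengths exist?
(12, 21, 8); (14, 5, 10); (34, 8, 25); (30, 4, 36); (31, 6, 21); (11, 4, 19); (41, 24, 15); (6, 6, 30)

(8,12,21): 8+12 ≤ 21 → not valid
(5,10,14): 5+10 > 14 → valid
(8,25,34): 8+25 ≤ 34 → not valid
(4,30,36): 4+30 ≤ 36 → not valid
(6,21,31): 6+21 ≤ 31 → not valid
(4,11,19): 4+11 ≤ 19 → not valid
(15,24,41): 15+24 ≤ 41 → not valid
(6,6,30): 6+6 ≤ 30 → not valid
1 of the 8 triples forms a triangle.

1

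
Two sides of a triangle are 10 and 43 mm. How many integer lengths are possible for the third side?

The third side lies in the open interval (33, 53).
Integers from 34 to 52 inclusive: 52 − 34 + 1 = 19.

19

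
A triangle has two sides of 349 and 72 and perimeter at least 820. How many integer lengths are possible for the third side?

Triangle inequality: 277 < x < 421. Perimeter ≥ 820 gives x ≥ 820 − 349 − 72 = 399.
So 399 ≤ x < 421; integers 399 through 420: 22 values.

22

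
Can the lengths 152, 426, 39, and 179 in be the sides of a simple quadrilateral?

No

For a quadrilateral, each side must be shorter than the sum of the others.
Here the longest side is 426, but the remaining 3 sides sum to only 370.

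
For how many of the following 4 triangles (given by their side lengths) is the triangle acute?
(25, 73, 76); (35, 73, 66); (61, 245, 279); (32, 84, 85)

3

(25,73,76): 25²+73² = 5954 > 5776 = 76² → acute
(35,73,66): 35²+66² = 5581 > 5329 = 73² → acute
(61,245,279): 61²+245² = 63746 < 77841 = 279² → obtuse
(32,84,85): 32²+84² = 8080 > 7225 = 85² → acute
3 of the 4 are acute.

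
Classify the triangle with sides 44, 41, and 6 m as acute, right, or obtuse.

obtuse

Compare the square of the longest side to the sum of squares of the other two: 6² + 41² = 1717 < 1936 = 44².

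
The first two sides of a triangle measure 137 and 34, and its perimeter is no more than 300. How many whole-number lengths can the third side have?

Triangle inequality: 103 < x < 171. Perimeter ≤ 300 gives x ≤ 300 − 137 − 34 = 129.
So 103 < x ≤ 129; integers 104 through 129: 26 values.

26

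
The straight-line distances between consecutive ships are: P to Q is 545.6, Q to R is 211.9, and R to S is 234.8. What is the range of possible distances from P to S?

The maximum is all hops collinear in one direction: 545.6 + 211.9 + 234.8 = 992.3.
The longest hop is 545.6; the others sum to 446.7. Folding the others back against it leaves at least 545.6 − 446.7 = 98.9.

98.9 ≤ PS ≤ 992.3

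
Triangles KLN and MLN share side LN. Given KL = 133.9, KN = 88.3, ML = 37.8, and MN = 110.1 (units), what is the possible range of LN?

72.3 < LN < 147.9

From triangle KLN: |133.9 − 88.3| < LN < 133.9 + 88.3, i.e. 45.6 < LN < 222.2.
From triangle MLN: 72.3 < LN < 147.9.
Both must hold, so LN lies in the intersection.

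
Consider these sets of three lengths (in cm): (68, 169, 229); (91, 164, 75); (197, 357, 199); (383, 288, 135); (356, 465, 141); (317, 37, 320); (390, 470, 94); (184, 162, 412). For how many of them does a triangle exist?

(68,169,229): 68+169 > 229 → valid
(75,91,164): 75+91 > 164 → valid
(197,199,357): 197+199 > 357 → valid
(135,288,383): 135+288 > 383 → valid
(141,356,465): 141+356 > 465 → valid
(37,317,320): 37+317 > 320 → valid
(94,390,470): 94+390 > 470 → valid
(162,184,412): 162+184 ≤ 412 → not valid
7 of the 8 triples form a triangle.

7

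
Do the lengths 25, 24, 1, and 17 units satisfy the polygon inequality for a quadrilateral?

Yes

A quadrilateral exists iff every side is shorter than the sum of the others — equivalently, the longest side is less than the sum of the rest.
Longest side 25 < 42 (sum of the remaining 3), so yes.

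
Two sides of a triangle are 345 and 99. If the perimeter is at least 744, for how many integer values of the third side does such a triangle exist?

Triangle inequality: 246 < x < 444. Perimeter ≥ 744 gives x ≥ 744 − 345 − 99 = 300.
So 300 ≤ x < 444; integers 300 through 443: 144 values.

144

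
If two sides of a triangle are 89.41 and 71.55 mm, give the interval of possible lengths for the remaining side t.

17.86 < t < 160.96

By the triangle inequality, t must be less than 89.41 + 71.55 = 160.96 and greater than |89.41 − 71.55| = 17.86.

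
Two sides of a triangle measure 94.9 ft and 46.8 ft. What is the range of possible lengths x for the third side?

48.1 < x < 141.7 (ft)

By the triangle inequality, x must be less than 94.9 + 46.8 = 141.7 and greater than |94.9 − 46.8| = 48.1.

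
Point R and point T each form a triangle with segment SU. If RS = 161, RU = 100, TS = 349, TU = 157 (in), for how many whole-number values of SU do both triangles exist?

68

From triangle RSU: 61 < SU < 261.
From triangle TSU: 192 < SU < 506.
Intersection: 192 < SU < 261, so integers 193 through 260: 68 values.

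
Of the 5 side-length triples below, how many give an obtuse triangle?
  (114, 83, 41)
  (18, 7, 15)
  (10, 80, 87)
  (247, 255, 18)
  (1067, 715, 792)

(114,83,41): 41²+83² = 8570 < 12996 = 114² → obtuse
(18,7,15): 7²+15² = 274 < 324 = 18² → obtuse
(10,80,87): 10²+80² = 6500 < 7569 = 87² → obtuse
(247,255,18): 18²+247² = 61333 < 65025 = 255² → obtuse
(1067,715,792): 715²+792² = 1138489 = 1067² → right
4 of the 5 are obtuse.

4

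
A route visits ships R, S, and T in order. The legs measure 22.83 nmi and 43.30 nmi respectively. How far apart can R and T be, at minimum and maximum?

By the triangle inequality, |22.83 − 43.30| ≤ RT ≤ 22.83 + 43.30.

20.47 ≤ RT ≤ 66.13 nmi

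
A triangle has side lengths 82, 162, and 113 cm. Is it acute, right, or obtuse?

obtuse

Compare the square of the longest side to the sum of squares of the other two: 82² + 113² = 19493 < 26244 = 162².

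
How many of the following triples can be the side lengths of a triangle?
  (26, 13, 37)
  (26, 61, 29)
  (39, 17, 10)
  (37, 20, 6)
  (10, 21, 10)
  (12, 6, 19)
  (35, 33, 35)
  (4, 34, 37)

(13,26,37): 13+26 > 37 → valid
(26,29,61): 26+29 ≤ 61 → not valid
(10,17,39): 10+17 ≤ 39 → not valid
(6,20,37): 6+20 ≤ 37 → not valid
(10,10,21): 10+10 ≤ 21 → not valid
(6,12,19): 6+12 ≤ 19 → not valid
(33,35,35): 33+35 > 35 → valid
(4,34,37): 4+34 > 37 → valid
3 of the 8 triples form a triangle.

3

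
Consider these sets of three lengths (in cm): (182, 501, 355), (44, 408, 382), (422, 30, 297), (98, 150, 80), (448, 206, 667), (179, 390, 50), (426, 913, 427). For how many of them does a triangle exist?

(182,355,501): 182+355 > 501 → valid
(44,382,408): 44+382 > 408 → valid
(30,297,422): 30+297 ≤ 422 → not valid
(80,98,150): 80+98 > 150 → valid
(206,448,667): 206+448 ≤ 667 → not valid
(50,179,390): 50+179 ≤ 390 → not valid
(426,427,913): 426+427 ≤ 913 → not valid
3 of the 7 triples form a triangle.

3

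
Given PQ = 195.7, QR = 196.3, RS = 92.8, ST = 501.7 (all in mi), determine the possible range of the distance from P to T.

The maximum is all hops collinear in one direction: 195.7 + 196.3 + 92.8 + 501.7 = 986.5.
The longest hop is 501.7; the others sum to 484.8. Folding the others back against it leaves at least 501.7 − 484.8 = 16.9.

16.9 ≤ PT ≤ 986.5 mi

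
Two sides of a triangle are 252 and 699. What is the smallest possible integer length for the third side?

448

The third side must be strictly greater than |252 − 699| = 447.
The smallest integer above 447 is 448.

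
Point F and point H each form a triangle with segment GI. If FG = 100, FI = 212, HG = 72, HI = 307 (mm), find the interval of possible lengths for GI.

235 < GI < 312

From triangle FGI: |100 − 212| < GI < 100 + 212, i.e. 112 < GI < 312.
From triangle HGI: 235 < GI < 379.
Both must hold, so GI lies in the intersection.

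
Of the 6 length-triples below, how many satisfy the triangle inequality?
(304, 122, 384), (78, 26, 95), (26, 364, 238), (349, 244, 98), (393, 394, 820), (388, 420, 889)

(122,304,384): 122+304 > 384 → valid
(26,78,95): 26+78 > 95 → valid
(26,238,364): 26+238 ≤ 364 → not valid
(98,244,349): 98+244 ≤ 349 → not valid
(393,394,820): 393+394 ≤ 820 → not valid
(388,420,889): 388+420 ≤ 889 → not valid
2 of the 6 triples form a triangle.

2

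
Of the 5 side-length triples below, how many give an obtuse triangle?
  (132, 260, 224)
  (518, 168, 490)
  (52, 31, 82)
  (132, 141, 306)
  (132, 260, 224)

1

(132,260,224): 132²+224² = 67600 = 260² → right
(518,168,490): 168²+490² = 268324 = 518² → right
(52,31,82): 31²+52² = 3665 < 6724 = 82² → obtuse
(132,141,306): 132+141 ≤ 306, not a triangle
(132,260,224): 132²+224² = 67600 = 260² → right
1 of the 5 is obtuse.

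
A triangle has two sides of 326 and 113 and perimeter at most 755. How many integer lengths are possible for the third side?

Triangle inequality: 213 < x < 439. Perimeter ≤ 755 gives x ≤ 755 − 326 − 113 = 316.
So 213 < x ≤ 316; integers 214 through 316: 103 values.

103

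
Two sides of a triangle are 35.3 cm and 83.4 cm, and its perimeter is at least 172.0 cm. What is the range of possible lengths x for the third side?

53.3 ≤ x < 118.7 cm

Triangle inequality alone gives 48.1 < x < 118.7.
The perimeter condition gives x ≥ 172.0 − 35.3 − 83.4 = 53.3.
Intersecting the two: 53.3 ≤ x < 118.7.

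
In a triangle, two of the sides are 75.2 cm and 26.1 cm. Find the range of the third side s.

By the triangle inequality, s must be less than 75.2 + 26.1 = 101.3 and greater than |75.2 − 26.1| = 49.1.

49.1 < s < 101.3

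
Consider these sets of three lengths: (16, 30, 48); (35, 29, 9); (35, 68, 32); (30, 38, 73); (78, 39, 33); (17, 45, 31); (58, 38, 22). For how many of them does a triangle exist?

3

(16,30,48): 16+30 ≤ 48 → not valid
(9,29,35): 9+29 > 35 → valid
(32,35,68): 32+35 ≤ 68 → not valid
(30,38,73): 30+38 ≤ 73 → not valid
(33,39,78): 33+39 ≤ 78 → not valid
(17,31,45): 17+31 > 45 → valid
(22,38,58): 22+38 > 58 → valid
3 of the 7 triples form a triangle.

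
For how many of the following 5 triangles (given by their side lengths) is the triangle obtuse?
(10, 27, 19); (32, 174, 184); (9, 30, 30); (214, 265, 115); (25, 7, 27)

4

(10,27,19): 10²+19² = 461 < 729 = 27² → obtuse
(32,174,184): 32²+174² = 31300 < 33856 = 184² → obtuse
(9,30,30): 9²+30² = 981 > 900 = 30² → acute
(214,265,115): 115²+214² = 59021 < 70225 = 265² → obtuse
(25,7,27): 7²+25² = 674 < 729 = 27² → obtuse
4 of the 5 are obtuse.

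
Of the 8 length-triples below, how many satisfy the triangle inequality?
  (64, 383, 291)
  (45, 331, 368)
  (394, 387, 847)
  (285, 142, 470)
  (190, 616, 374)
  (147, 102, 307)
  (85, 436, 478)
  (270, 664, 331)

(64,291,383): 64+291 ≤ 383 → not valid
(45,331,368): 45+331 > 368 → valid
(387,394,847): 387+394 ≤ 847 → not valid
(142,285,470): 142+285 ≤ 470 → not valid
(190,374,616): 190+374 ≤ 616 → not valid
(102,147,307): 102+147 ≤ 307 → not valid
(85,436,478): 85+436 > 478 → valid
(270,331,664): 270+331 ≤ 664 → not valid
2 of the 8 triples form a triangle.

2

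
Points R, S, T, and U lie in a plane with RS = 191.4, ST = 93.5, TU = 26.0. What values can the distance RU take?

The maximum is all hops collinear in one direction: 191.4 + 93.5 + 26.0 = 310.9.
The longest hop is 191.4; the others sum to 119.5. Folding the others back against it leaves at least 191.4 − 119.5 = 71.9.

71.9 ≤ RU ≤ 310.9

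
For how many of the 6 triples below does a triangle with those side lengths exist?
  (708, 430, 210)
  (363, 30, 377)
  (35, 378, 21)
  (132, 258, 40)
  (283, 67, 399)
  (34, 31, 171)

1

(210,430,708): 210+430 ≤ 708 → not valid
(30,363,377): 30+363 > 377 → valid
(21,35,378): 21+35 ≤ 378 → not valid
(40,132,258): 40+132 ≤ 258 → not valid
(67,283,399): 67+283 ≤ 399 → not valid
(31,34,171): 31+34 ≤ 171 → not valid
1 of the 6 triples forms a triangle.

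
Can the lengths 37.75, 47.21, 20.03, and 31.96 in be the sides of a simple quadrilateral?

Yes

A quadrilateral exists iff every side is shorter than the sum of the others — equivalently, the longest side is less than the sum of the rest.
Longest side 47.21 < 89.74 (sum of the remaining 3), so yes.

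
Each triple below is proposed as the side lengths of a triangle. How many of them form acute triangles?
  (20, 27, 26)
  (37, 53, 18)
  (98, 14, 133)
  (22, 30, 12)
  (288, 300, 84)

(20,27,26): 20²+26² = 1076 > 729 = 27² → acute
(37,53,18): 18²+37² = 1693 < 2809 = 53² → obtuse
(98,14,133): 14+98 ≤ 133, not a triangle
(22,30,12): 12²+22² = 628 < 900 = 30² → obtuse
(288,300,84): 84²+288² = 90000 = 300² → right
1 of the 5 is acute.

1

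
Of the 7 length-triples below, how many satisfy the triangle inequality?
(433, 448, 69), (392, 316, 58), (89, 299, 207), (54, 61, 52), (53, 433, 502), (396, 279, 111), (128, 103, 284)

2

(69,433,448): 69+433 > 448 → valid
(58,316,392): 58+316 ≤ 392 → not valid
(89,207,299): 89+207 ≤ 299 → not valid
(52,54,61): 52+54 > 61 → valid
(53,433,502): 53+433 ≤ 502 → not valid
(111,279,396): 111+279 ≤ 396 → not valid
(103,128,284): 103+128 ≤ 284 → not valid
2 of the 7 triples form a triangle.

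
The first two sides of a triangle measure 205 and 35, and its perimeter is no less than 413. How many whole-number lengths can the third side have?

67

Triangle inequality: 170 < x < 240. Perimeter ≥ 413 gives x ≥ 413 − 205 − 35 = 173.
So 173 ≤ x < 240; integers 173 through 239: 67 values.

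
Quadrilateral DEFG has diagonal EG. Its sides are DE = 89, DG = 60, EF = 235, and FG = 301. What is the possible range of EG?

66 < EG < 149

From triangle DEG: |89 − 60| < EG < 89 + 60, i.e. 29 < EG < 149.
From triangle FEG: 66 < EG < 536.
Both must hold, so EG lies in the intersection.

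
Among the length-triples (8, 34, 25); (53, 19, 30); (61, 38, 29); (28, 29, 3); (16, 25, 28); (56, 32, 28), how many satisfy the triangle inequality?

4

(8,25,34): 8+25 ≤ 34 → not valid
(19,30,53): 19+30 ≤ 53 → not valid
(29,38,61): 29+38 > 61 → valid
(3,28,29): 3+28 > 29 → valid
(16,25,28): 16+25 > 28 → valid
(28,32,56): 28+32 > 56 → valid
4 of the 6 triples form a triangle.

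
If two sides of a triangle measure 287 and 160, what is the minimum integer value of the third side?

128

The third side must be strictly greater than |287 − 160| = 127.
The smallest integer above 127 is 128.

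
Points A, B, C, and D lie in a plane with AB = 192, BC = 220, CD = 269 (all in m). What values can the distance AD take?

0 ≤ AD ≤ 681 m

The maximum is all hops collinear in one direction: 192 + 220 + 269 = 681.
The longest hop is 269; the others sum to 412. Since 269 ≤ 412, the path can fold back on itself completely, so the minimum distance is 0.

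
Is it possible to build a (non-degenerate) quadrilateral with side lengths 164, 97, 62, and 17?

Yes

A quadrilateral exists iff every side is shorter than the sum of the others — equivalently, the longest side is less than the sum of the rest.
Longest side 164 < 176 (sum of the remaining 3), so yes.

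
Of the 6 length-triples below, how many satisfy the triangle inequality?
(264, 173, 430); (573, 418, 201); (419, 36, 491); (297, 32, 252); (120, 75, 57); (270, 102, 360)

(173,264,430): 173+264 > 430 → valid
(201,418,573): 201+418 > 573 → valid
(36,419,491): 36+419 ≤ 491 → not valid
(32,252,297): 32+252 ≤ 297 → not valid
(57,75,120): 57+75 > 120 → valid
(102,270,360): 102+270 > 360 → valid
4 of the 6 triples form a triangle.

4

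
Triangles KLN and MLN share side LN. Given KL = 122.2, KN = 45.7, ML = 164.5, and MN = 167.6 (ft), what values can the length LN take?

From triangle KLN: |122.2 − 45.7| < LN < 122.2 + 45.7, i.e. 76.5 < LN < 167.9.
From triangle MLN: 3.1 < LN < 332.1.
Both must hold, so LN lies in the intersection.

76.5 < LN < 167.9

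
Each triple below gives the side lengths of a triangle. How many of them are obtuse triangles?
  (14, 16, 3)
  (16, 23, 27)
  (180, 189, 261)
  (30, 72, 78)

1

(14,16,3): 3²+14² = 205 < 256 = 16² → obtuse
(16,23,27): 16²+23² = 785 > 729 = 27² → acute
(180,189,261): 180²+189² = 68121 = 261² → right
(30,72,78): 30²+72² = 6084 = 78² → right
1 of the 4 is obtuse.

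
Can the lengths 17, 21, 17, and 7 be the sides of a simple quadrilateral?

A quadrilateral exists iff every side is shorter than the sum of the others — equivalently, the longest side is less than the sum of the rest.
Longest side 21 < 41 (sum of the remaining 3), so yes.

Yes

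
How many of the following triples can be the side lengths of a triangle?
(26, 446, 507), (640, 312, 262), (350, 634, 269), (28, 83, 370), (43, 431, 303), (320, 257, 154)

(26,446,507): 26+446 ≤ 507 → not valid
(262,312,640): 262+312 ≤ 640 → not valid
(269,350,634): 269+350 ≤ 634 → not valid
(28,83,370): 28+83 ≤ 370 → not valid
(43,303,431): 43+303 ≤ 431 → not valid
(154,257,320): 154+257 > 320 → valid
1 of the 6 triples forms a triangle.

1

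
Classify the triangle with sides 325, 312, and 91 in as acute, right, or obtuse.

Compare the square of the longest side to the sum of squares of the other two: 91² + 312² = 105625 = 325².

right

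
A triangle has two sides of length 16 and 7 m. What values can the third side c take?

9 < c < 23

By the triangle inequality, c must be less than 16 + 7 = 23 and greater than |16 − 7| = 9.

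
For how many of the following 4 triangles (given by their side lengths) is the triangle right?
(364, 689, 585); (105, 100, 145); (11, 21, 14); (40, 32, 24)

(364,689,585): 364²+585² = 474721 = 689² → right
(105,100,145): 100²+105² = 21025 = 145² → right
(11,21,14): 11²+14² = 317 < 441 = 21² → obtuse
(40,32,24): 24²+32² = 1600 = 40² → right
3 of the 4 are right.

3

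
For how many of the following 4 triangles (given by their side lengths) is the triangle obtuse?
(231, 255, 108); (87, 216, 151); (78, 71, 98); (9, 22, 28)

2

(231,255,108): 108²+231² = 65025 = 255² → right
(87,216,151): 87²+151² = 30370 < 46656 = 216² → obtuse
(78,71,98): 71²+78² = 11125 > 9604 = 98² → acute
(9,22,28): 9²+22² = 565 < 784 = 28² → obtuse
2 of the 4 are obtuse.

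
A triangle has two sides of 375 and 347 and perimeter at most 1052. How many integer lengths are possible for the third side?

302

Triangle inequality: 28 < x < 722. Perimeter ≤ 1052 gives x ≤ 1052 − 375 − 347 = 330.
So 28 < x ≤ 330; integers 29 through 330: 302 values.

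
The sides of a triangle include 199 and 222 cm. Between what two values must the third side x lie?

23 < x < 421 (cm)

By the triangle inequality, x must be less than 199 + 222 = 421 and greater than |199 − 222| = 23.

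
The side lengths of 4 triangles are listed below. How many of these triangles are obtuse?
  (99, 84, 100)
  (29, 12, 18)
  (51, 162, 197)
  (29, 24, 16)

3

(99,84,100): 84²+99² = 16857 > 10000 = 100² → acute
(29,12,18): 12²+18² = 468 < 841 = 29² → obtuse
(51,162,197): 51²+162² = 28845 < 38809 = 197² → obtuse
(29,24,16): 16²+24² = 832 < 841 = 29² → obtuse
3 of the 4 are obtuse.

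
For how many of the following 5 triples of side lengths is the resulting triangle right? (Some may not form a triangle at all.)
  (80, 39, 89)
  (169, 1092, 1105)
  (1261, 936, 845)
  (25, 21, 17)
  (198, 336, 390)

4

(80,39,89): 39²+80² = 7921 = 89² → right
(169,1092,1105): 169²+1092² = 1221025 = 1105² → right
(1261,936,845): 845²+936² = 1590121 = 1261² → right
(25,21,17): 17²+21² = 730 > 625 = 25² → acute
(198,336,390): 198²+336² = 152100 = 390² → right
4 of the 5 are right.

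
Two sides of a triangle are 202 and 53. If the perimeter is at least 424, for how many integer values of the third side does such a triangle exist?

86

Triangle inequality: 149 < x < 255. Perimeter ≥ 424 gives x ≥ 424 − 202 − 53 = 169.
So 169 ≤ x < 255; integers 169 through 254: 86 values.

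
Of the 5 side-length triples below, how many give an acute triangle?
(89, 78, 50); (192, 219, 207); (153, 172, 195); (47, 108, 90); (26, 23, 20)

(89,78,50): 50²+78² = 8584 > 7921 = 89² → acute
(192,219,207): 192²+207² = 79713 > 47961 = 219² → acute
(153,172,195): 153²+172² = 52993 > 38025 = 195² → acute
(47,108,90): 47²+90² = 10309 < 11664 = 108² → obtuse
(26,23,20): 20²+23² = 929 > 676 = 26² → acute
4 of the 5 are acute.

4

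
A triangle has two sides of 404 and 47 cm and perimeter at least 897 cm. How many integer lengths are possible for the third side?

5

Triangle inequality: 357 < x < 451. Perimeter ≥ 897 gives x ≥ 897 − 404 − 47 = 446.
So 446 ≤ x < 451; integers 446 through 450: 5 values.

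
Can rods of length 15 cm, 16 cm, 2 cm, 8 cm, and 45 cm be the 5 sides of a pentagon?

For a pentagon, each side must be shorter than the sum of the others.
Here the longest side is 45, but the remaining 4 sides sum to only 41.

No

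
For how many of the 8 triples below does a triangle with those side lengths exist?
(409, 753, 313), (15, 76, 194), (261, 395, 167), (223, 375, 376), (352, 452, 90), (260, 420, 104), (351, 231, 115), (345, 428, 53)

2

(313,409,753): 313+409 ≤ 753 → not valid
(15,76,194): 15+76 ≤ 194 → not valid
(167,261,395): 167+261 > 395 → valid
(223,375,376): 223+375 > 376 → valid
(90,352,452): 90+352 ≤ 452 → not valid
(104,260,420): 104+260 ≤ 420 → not valid
(115,231,351): 115+231 ≤ 351 → not valid
(53,345,428): 53+345 ≤ 428 → not valid
2 of the 8 triples form a triangle.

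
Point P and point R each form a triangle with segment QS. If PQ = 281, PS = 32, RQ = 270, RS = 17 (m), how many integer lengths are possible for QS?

From triangle PQS: 249 < QS < 313.
From triangle RQS: 253 < QS < 287.
Intersection: 253 < QS < 287, so integers 254 through 286: 33 values.

33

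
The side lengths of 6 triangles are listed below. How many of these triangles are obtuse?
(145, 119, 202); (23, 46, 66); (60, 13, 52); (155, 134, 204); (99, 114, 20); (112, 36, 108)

4

(145,119,202): 119²+145² = 35186 < 40804 = 202² → obtuse
(23,46,66): 23²+46² = 2645 < 4356 = 66² → obtuse
(60,13,52): 13²+52² = 2873 < 3600 = 60² → obtuse
(155,134,204): 134²+155² = 41981 > 41616 = 204² → acute
(99,114,20): 20²+99² = 10201 < 12996 = 114² → obtuse
(112,36,108): 36²+108² = 12960 > 12544 = 112² → acute
4 of the 6 are obtuse.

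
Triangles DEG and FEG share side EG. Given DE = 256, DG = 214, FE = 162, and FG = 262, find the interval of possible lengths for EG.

From triangle DEG: |256 − 214| < EG < 256 + 214, i.e. 42 < EG < 470.
From triangle FEG: 100 < EG < 424.
Both must hold, so EG lies in the intersection.

100 < EG < 424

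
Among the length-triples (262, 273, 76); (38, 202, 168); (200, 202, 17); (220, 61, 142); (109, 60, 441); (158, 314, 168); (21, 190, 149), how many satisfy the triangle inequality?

(76,262,273): 76+262 > 273 → valid
(38,168,202): 38+168 > 202 → valid
(17,200,202): 17+200 > 202 → valid
(61,142,220): 61+142 ≤ 220 → not valid
(60,109,441): 60+109 ≤ 441 → not valid
(158,168,314): 158+168 > 314 → valid
(21,149,190): 21+149 ≤ 190 → not valid
4 of the 7 triples form a triangle.

4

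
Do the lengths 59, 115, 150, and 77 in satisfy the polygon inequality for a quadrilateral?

A quadrilateral exists iff every side is shorter than the sum of the others — equivalently, the longest side is less than the sum of the rest.
Longest side 150 < 251 (sum of the remaining 3), so yes.

Yes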